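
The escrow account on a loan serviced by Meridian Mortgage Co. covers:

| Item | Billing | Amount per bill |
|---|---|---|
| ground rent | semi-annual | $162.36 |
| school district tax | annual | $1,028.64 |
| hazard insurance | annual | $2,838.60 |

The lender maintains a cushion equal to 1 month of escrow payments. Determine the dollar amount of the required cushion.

$349.33

Ground rent: $162.36 × 2 = $324.72
School district tax: $1,028.64
Hazard insurance: $2,838.60
Yearly total = $4,191.96
Per month = $4,191.96 / 12 = $349.33
Cushion = 1 × $349.33 = $349.33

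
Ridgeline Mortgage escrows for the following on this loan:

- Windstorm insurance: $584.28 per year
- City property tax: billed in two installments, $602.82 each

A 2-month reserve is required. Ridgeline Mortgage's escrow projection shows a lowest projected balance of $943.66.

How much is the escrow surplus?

Windstorm insurance — $584.28 annually
City property tax — $602.82 × 2 = $1,205.64 annually
Yearly total = $584.28 + $1,205.64 = $1,789.92
Base monthly escrow = $1,789.92 ÷ 12 = $149.16
Required reserve = 2 × $149.16 = $298.32
Excess over cushion: $943.66 − $298.32 = $645.34

$645.34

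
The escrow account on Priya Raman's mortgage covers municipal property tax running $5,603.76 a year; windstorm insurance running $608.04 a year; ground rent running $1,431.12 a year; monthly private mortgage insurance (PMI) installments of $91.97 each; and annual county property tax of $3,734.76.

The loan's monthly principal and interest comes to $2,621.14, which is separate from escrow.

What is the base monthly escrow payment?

$1,040.11

Municipal property tax: $5,603.76
Windstorm insurance: $608.04
Ground rent: $1,431.12
Private mortgage insurance (PMI): $91.97 × 12 = $1,103.64
County property tax: $3,734.76
Annual escrow total = $12,481.32
Monthly escrow = $12,481.32 ÷ 12 = $1,040.11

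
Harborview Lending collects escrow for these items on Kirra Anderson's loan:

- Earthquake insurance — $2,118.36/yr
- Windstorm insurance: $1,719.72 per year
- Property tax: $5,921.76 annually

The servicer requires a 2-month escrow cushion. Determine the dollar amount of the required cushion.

Earthquake insurance: $2,118.36 per year
Windstorm insurance: $1,719.72 per year
Property tax: $5,921.76 per year
Yearly total = $2,118.36 + $1,719.72 + $5,921.76 = $9,759.84
Per month = $9,759.84 / 12 = $813.32
Cushion = 2 × $813.32 = $1,626.64

$1,626.64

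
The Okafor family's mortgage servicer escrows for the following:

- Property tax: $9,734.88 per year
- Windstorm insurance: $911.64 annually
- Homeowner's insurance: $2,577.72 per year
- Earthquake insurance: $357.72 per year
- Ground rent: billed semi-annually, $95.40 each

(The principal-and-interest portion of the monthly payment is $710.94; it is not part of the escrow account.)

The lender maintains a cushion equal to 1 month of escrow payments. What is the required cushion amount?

Property tax = $9,734.88
Windstorm insurance = $911.64
Homeowner's insurance = $2,577.72
Earthquake insurance = $357.72
Ground rent = $95.40 × 2 = $190.80
Total annual escrow = $13,772.76
Monthly = $13,772.76 ÷ 12 = $1,147.73
Required cushion = 1 × $1,147.73 = $1,147.73

$1,147.73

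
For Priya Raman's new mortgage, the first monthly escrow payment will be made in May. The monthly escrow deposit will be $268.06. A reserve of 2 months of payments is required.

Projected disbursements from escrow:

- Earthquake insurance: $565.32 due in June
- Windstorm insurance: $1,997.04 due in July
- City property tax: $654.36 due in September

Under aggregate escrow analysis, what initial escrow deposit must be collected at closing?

Cushion = 2 × $268.06 = $536.12
Trial balance (start $0, +$268.06 each month, − disbursements):
  May: +$268.06 → $268.06
  Jun: +$268.06 − $565.32 → -$29.20
  Jul: +$268.06 − $1,997.04 → -$1,758.18
  Aug: +$268.06 → -$1,490.12
  Sep: +$268.06 − $654.36 → -$1,876.42
  Oct: +$268.06 → -$1,608.36
  Nov: +$268.06 → -$1,340.30
  Dec: +$268.06 → -$1,072.24
  Jan: +$268.06 → -$804.18
  Feb: +$268.06 → -$536.12
  Mar: +$268.06 → -$268.06
  Apr: +$268.06 → $0.00
Lowest trial balance = -$1,876.42 (Sep)
Initial deposit = cushion − low point = $536.12 − (-$1,876.42) = $2,412.54

$2,412.54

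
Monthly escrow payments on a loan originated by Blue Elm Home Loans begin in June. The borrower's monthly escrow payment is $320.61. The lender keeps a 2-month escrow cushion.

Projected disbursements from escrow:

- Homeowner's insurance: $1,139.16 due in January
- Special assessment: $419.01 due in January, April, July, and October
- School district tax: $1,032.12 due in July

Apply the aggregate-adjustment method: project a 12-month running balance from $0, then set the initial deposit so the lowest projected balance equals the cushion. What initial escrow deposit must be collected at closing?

Cushion = 2 × $320.61 = $641.22
Trial balance (start $0, +$320.61 each month, − disbursements):
  Jun: +$320.61 → $320.61
  Jul: +$320.61 − $1,451.13 → -$809.91
  Aug: +$320.61 → -$489.30
  Sep: +$320.61 → -$168.69
  Oct: +$320.61 − $419.01 → -$267.09
  Nov: +$320.61 → $53.52
  Dec: +$320.61 → $374.13
  Jan: +$320.61 − $1,558.17 → -$863.43
  Feb: +$320.61 → -$542.82
  Mar: +$320.61 → -$222.21
  Apr: +$320.61 − $419.01 → -$320.61
  May: +$320.61 → $0.00
Lowest trial balance = -$863.43 (Jan)
Initial deposit = cushion − low point = $641.22 − (-$863.43) = $1,504.65

$1,504.65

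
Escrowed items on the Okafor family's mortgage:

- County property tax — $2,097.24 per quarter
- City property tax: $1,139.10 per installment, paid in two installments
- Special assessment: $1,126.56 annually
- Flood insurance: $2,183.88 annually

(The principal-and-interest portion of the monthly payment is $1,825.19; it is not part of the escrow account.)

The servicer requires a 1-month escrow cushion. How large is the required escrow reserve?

County property tax — $2,097.24 × 4 = $8,388.96 annually
City property tax — $1,139.10 × 2 = $2,278.20 annually
Special assessment — $1,126.56 annually
Flood insurance — $2,183.88 annually
Yearly total = $13,977.60
Per month = $13,977.60 / 12 = $1,164.80
Required cushion = 1 × $1,164.80 = $1,164.80

$1,164.80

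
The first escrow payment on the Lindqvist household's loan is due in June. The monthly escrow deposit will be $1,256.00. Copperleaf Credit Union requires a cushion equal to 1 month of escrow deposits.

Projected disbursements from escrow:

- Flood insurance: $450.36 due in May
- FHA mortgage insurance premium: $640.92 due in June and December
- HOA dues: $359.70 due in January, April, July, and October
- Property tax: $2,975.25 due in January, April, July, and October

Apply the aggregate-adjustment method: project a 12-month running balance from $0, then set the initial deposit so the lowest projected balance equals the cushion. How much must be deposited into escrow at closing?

$2,719.87

Cushion = 1 × $1,256.00 = $1,256.00
Trial balance (start $0, +$1,256.00 each month, − disbursements):
  Jun: +$1,256.00 − $640.92 → $615.08
  Jul: +$1,256.00 − $3,334.95 → -$1,463.87
  Aug: +$1,256.00 → -$207.87
  Sep: +$1,256.00 → $1,048.13
  Oct: +$1,256.00 − $3,334.95 → -$1,030.82
  Nov: +$1,256.00 → $225.18
  Dec: +$1,256.00 − $640.92 → $840.26
  Jan: +$1,256.00 − $3,334.95 → -$1,238.69
  Feb: +$1,256.00 → $17.31
  Mar: +$1,256.00 → $1,273.31
  Apr: +$1,256.00 − $3,334.95 → -$805.64
  May: +$1,256.00 − $450.36 → $0.00
Lowest trial balance = -$1,463.87 (Jul)
Initial deposit = cushion − low point = $1,256.00 − (-$1,463.87) = $2,719.87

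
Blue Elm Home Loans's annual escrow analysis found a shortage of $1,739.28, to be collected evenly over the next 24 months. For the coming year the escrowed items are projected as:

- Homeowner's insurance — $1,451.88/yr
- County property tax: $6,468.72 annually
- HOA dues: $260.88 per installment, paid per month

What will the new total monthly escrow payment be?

Homeowner's insurance — $1,451.88 annually
County property tax — $6,468.72 annually
HOA dues — $260.88 × 12 = $3,130.56 annually
Total per year = $11,051.16
Monthly = $11,051.16 ÷ 12 = $920.93
Monthly shortage recovery: $1,739.28 ÷ 24 = $72.47
New monthly escrow = $920.93 + $72.47 = $993.40

$993.40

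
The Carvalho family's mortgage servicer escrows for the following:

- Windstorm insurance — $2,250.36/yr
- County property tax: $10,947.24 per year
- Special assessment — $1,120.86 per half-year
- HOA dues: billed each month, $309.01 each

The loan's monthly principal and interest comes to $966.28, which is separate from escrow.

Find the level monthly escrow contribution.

Windstorm insurance — $2,250.36
County property tax — $10,947.24
Special assessment — $1,120.86 × 2 = $2,241.72
HOA dues — $309.01 × 12 = $3,708.12
Total per year = $2,250.36 + $10,947.24 + $2,241.72 + $3,708.12 = $19,147.44
Monthly = $19,147.44 ÷ 12 = $1,595.62

$1,595.62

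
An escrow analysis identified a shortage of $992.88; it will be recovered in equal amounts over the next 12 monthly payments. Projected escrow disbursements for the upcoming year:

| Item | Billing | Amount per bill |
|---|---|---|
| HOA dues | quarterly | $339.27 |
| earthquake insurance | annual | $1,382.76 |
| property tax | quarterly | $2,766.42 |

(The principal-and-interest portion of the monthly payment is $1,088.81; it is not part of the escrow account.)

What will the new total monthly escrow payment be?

$1,233.20

HOA dues — $339.27 × 4 = $1,357.08
Earthquake insurance — $1,382.76
Property tax — $2,766.42 × 4 = $11,065.68
Annual escrow total = $13,805.52
Monthly = $13,805.52 ÷ 12 = $1,150.46
Shortage spread = $992.88 ÷ 12 = $82.74/mo
Adjusted monthly = $1,150.46 + $82.74 = $1,233.20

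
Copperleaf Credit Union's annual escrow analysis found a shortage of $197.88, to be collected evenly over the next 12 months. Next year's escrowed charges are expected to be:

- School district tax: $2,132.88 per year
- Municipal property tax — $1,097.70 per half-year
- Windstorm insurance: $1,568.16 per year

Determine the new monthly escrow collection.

$507.86

School district tax = $2,132.88 annually
Municipal property tax = $1,097.70 × 2 = $2,195.40 annually
Windstorm insurance = $1,568.16 annually
Total annual escrow = $2,132.88 + $2,195.40 + $1,568.16 = $5,896.44
Base monthly escrow = $5,896.44 / 12 = $491.37
Monthly shortage recovery: $197.88 / 12 = $16.49
New monthly escrow = $491.37 + $16.49 = $507.86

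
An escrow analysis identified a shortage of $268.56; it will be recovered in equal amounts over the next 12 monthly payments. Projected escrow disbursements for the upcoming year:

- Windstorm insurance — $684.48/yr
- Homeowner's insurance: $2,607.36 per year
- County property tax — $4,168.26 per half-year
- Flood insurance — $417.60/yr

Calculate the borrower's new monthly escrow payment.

Windstorm insurance = $684.48/yr
Homeowner's insurance = $2,607.36/yr
County property tax = $4,168.26 × 2 = $8,336.52/yr
Flood insurance = $417.60/yr
Annual escrow total = $684.48 + $2,607.36 + $8,336.52 + $417.60 = $12,045.96
Per month = $12,045.96 / 12 = $1,003.83
Shortage spread = $268.56 ÷ 12 = $22.38/mo
Adjusted monthly = $1,003.83 + $22.38 = $1,026.21

$1,026.21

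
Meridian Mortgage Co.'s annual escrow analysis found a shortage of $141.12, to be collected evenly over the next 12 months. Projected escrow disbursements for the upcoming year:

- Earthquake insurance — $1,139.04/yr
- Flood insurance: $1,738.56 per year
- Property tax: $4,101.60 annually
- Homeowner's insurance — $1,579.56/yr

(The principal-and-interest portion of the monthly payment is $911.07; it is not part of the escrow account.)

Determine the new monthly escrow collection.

Earthquake insurance = $1,139.04
Flood insurance = $1,738.56
Property tax = $4,101.60
Homeowner's insurance = $1,579.56
Yearly total = $8,558.76
Base monthly escrow = $8,558.76 ÷ 12 = $713.23
Monthly shortage recovery: $141.12 ÷ 12 = $11.76
Adjusted monthly = $713.23 + $11.76 = $724.99

$724.99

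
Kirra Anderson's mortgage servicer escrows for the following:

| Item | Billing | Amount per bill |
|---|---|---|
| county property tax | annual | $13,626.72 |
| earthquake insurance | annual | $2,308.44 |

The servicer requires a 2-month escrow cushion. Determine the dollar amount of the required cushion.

County property tax: $13,626.72 annually
Earthquake insurance: $2,308.44 annually
Annual escrow total = $15,935.16
Per month = $15,935.16 / 12 = $1,327.93
Required cushion = 2 × $1,327.93 = $2,655.86

$2,655.86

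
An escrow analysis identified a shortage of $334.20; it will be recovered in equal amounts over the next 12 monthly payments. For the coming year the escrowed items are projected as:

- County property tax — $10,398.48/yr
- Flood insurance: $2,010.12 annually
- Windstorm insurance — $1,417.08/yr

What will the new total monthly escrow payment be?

$1,179.99

County property tax — $10,398.48 annually
Flood insurance — $2,010.12 annually
Windstorm insurance — $1,417.08 annually
Total annual escrow = $10,398.48 + $2,010.12 + $1,417.08 = $13,825.68
Monthly escrow = $13,825.68 / 12 = $1,152.14
Shortage spread = $334.20 / 12 = $27.85/mo
New monthly escrow = $1,152.14 + $27.85 = $1,179.99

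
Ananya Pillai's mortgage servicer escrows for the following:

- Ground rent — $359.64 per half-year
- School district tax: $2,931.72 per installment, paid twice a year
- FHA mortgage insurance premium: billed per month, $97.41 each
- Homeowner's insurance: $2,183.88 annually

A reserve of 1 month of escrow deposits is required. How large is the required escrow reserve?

$827.96

Ground rent: $359.64 × 2 = $719.28
School district tax: $2,931.72 × 2 = $5,863.44
FHA mortgage insurance premium: $97.41 × 12 = $1,168.92
Homeowner's insurance: $2,183.88
Annual escrow total = $9,935.52
Monthly = $9,935.52 ÷ 12 = $827.96
Cushion = 1 × $827.96 = $827.96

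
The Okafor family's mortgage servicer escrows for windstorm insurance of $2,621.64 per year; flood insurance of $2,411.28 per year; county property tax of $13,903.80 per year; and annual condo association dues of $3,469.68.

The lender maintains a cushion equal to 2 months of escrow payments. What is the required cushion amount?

$3,734.40

Windstorm insurance = $2,621.64
Flood insurance = $2,411.28
County property tax = $13,903.80
Condo association dues = $3,469.68
Total per year = $2,621.64 + $2,411.28 + $13,903.80 + $3,469.68 = $22,406.40
Monthly = $22,406.40 / 12 = $1,867.20
Required cushion = 2 × $1,867.20 = $3,734.40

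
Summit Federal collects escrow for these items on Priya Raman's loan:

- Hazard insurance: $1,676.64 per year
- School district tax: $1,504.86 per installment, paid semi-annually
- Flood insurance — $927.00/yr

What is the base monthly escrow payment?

Hazard insurance: $1,676.64
School district tax: $1,504.86 × 2 = $3,009.72
Flood insurance: $927.00
Total per year = $5,613.36
Base monthly escrow = $5,613.36 / 12 = $467.78

$467.78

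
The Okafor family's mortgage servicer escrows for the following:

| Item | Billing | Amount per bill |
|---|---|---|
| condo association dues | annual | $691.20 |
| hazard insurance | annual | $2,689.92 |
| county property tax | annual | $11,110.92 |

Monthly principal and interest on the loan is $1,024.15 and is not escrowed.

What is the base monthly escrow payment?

$1,207.67

Condo association dues: $691.20/yr
Hazard insurance: $2,689.92/yr
County property tax: $11,110.92/yr
Yearly total = $691.20 + $2,689.92 + $11,110.92 = $14,492.04
Per month = $14,492.04 ÷ 12 = $1,207.67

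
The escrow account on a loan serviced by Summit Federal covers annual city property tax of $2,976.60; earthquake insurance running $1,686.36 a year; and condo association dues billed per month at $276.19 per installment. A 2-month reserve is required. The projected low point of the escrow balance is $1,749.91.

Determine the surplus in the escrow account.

$420.37

City property tax — $2,976.60 per year
Earthquake insurance — $1,686.36 per year
Condo association dues — $276.19 × 12 = $3,314.28 per year
Yearly total = $2,976.60 + $1,686.36 + $3,314.28 = $7,977.24
Monthly = $7,977.24 ÷ 12 = $664.77
Cushion = 2 × $664.77 = $1,329.54
Excess over cushion: $1,749.91 − $1,329.54 = $420.37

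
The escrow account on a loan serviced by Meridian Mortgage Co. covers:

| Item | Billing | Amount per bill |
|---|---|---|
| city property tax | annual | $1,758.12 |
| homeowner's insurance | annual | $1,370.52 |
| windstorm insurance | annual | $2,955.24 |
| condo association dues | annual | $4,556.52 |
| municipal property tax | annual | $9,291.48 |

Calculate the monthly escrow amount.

$1,660.99

City property tax — $1,758.12 per year
Homeowner's insurance — $1,370.52 per year
Windstorm insurance — $2,955.24 per year
Condo association dues — $4,556.52 per year
Municipal property tax — $9,291.48 per year
Total per year = $1,758.12 + $1,370.52 + $2,955.24 + $4,556.52 + $9,291.48 = $19,931.88
Per month = $19,931.88 ÷ 12 = $1,660.99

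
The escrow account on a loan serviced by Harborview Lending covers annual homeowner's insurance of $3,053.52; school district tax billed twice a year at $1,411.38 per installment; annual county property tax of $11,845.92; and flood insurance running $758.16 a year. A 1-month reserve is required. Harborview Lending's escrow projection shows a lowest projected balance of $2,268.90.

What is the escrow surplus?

$728.87

Homeowner's insurance = $3,053.52 per year
School district tax = $1,411.38 × 2 = $2,822.76 per year
County property tax = $11,845.92 per year
Flood insurance = $758.16 per year
Total annual escrow = $18,480.36
Monthly escrow = $18,480.36 ÷ 12 = $1,540.03
Cushion = 1 × $1,540.03 = $1,540.03
Surplus = $2,268.90 − $1,540.03 = $728.87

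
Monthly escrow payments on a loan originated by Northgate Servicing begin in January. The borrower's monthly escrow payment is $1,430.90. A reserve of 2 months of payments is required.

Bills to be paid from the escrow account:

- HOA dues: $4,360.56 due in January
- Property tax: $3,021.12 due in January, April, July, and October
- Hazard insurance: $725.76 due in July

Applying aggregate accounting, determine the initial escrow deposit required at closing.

$8,812.58

Cushion = 2 × $1,430.90 = $2,861.80
Trial balance (start $0, +$1,430.90 each month, − disbursements):
  Jan: +$1,430.90 − $7,381.68 → -$5,950.78
  Feb: +$1,430.90 → -$4,519.88
  Mar: +$1,430.90 → -$3,088.98
  Apr: +$1,430.90 − $3,021.12 → -$4,679.20
  May: +$1,430.90 → -$3,248.30
  Jun: +$1,430.90 → -$1,817.40
  Jul: +$1,430.90 − $3,746.88 → -$4,133.38
  Aug: +$1,430.90 → -$2,702.48
  Sep: +$1,430.90 → -$1,271.58
  Oct: +$1,430.90 − $3,021.12 → -$2,861.80
  Nov: +$1,430.90 → -$1,430.90
  Dec: +$1,430.90 → $0.00
Lowest trial balance = -$5,950.78 (Jan)
Initial deposit = cushion − low point = $2,861.80 − (-$5,950.78) = $8,812.58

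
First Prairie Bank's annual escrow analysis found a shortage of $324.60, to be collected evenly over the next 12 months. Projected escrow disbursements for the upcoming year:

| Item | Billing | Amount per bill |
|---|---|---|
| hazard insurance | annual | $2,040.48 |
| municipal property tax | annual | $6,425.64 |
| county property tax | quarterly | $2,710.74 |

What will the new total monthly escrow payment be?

$1,636.14

Hazard insurance — $2,040.48/yr
Municipal property tax — $6,425.64/yr
County property tax — $2,710.74 × 4 = $10,842.96/yr
Total annual escrow = $2,040.48 + $6,425.64 + $10,842.96 = $19,309.08
Monthly = $19,309.08 / 12 = $1,609.09
Monthly shortage recovery: $324.60 / 12 = $27.05
Adjusted monthly = $1,609.09 + $27.05 = $1,636.14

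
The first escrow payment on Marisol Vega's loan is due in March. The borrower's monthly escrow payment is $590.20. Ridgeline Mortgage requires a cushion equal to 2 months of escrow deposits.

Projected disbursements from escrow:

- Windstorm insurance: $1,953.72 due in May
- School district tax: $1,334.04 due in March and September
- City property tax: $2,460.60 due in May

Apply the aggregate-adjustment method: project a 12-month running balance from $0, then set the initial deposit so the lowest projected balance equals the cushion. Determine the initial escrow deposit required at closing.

$5,158.16

Cushion = 2 × $590.20 = $1,180.40
Trial balance (start $0, +$590.20 each month, − disbursements):
  Mar: +$590.20 − $1,334.04 → -$743.84
  Apr: +$590.20 → -$153.64
  May: +$590.20 − $4,414.32 → -$3,977.76
  Jun: +$590.20 → -$3,387.56
  Jul: +$590.20 → -$2,797.36
  Aug: +$590.20 → -$2,207.16
  Sep: +$590.20 − $1,334.04 → -$2,951.00
  Oct: +$590.20 → -$2,360.80
  Nov: +$590.20 → -$1,770.60
  Dec: +$590.20 → -$1,180.40
  Jan: +$590.20 → -$590.20
  Feb: +$590.20 → $0.00
Lowest trial balance = -$3,977.76 (May)
Initial deposit = cushion − low point = $1,180.40 − (-$3,977.76) = $5,158.16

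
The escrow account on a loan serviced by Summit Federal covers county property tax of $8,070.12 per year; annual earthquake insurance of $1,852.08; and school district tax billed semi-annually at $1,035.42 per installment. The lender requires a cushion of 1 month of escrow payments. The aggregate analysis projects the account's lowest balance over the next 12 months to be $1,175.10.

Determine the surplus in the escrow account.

$175.68

County property tax — $8,070.12
Earthquake insurance — $1,852.08
School district tax — $1,035.42 × 2 = $2,070.84
Combined annual = $11,993.04
Base monthly escrow = $11,993.04 ÷ 12 = $999.42
Required reserve = 1 × $999.42 = $999.42
Excess over cushion: $1,175.10 − $999.42 = $175.68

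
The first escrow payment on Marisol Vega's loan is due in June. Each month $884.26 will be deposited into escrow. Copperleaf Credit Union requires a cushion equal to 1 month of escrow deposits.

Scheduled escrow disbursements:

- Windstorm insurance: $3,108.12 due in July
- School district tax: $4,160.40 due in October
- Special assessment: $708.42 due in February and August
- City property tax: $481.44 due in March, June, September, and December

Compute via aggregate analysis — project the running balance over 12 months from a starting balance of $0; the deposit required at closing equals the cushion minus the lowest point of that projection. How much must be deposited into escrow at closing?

Cushion = 1 × $884.26 = $884.26
Trial balance (start $0, +$884.26 each month, − disbursements):
  Jun: +$884.26 − $481.44 → $402.82
  Jul: +$884.26 − $3,108.12 → -$1,821.04
  Aug: +$884.26 − $708.42 → -$1,645.20
  Sep: +$884.26 − $481.44 → -$1,242.38
  Oct: +$884.26 − $4,160.40 → -$4,518.52
  Nov: +$884.26 → -$3,634.26
  Dec: +$884.26 − $481.44 → -$3,231.44
  Jan: +$884.26 → -$2,347.18
  Feb: +$884.26 − $708.42 → -$2,171.34
  Mar: +$884.26 − $481.44 → -$1,768.52
  Apr: +$884.26 → -$884.26
  May: +$884.26 → $0.00
Lowest trial balance = -$4,518.52 (Oct)
Initial deposit = cushion − low point = $884.26 − (-$4,518.52) = $5,402.78

$5,402.78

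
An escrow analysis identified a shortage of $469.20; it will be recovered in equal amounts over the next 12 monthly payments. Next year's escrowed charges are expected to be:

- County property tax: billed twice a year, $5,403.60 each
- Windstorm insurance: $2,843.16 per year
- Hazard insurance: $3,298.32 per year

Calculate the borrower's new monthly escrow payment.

County property tax — $5,403.60 × 2 = $10,807.20
Windstorm insurance — $2,843.16
Hazard insurance — $3,298.32
Total per year = $10,807.20 + $2,843.16 + $3,298.32 = $16,948.68
Per month = $16,948.68 ÷ 12 = $1,412.39
Monthly shortage recovery: $469.20 ÷ 12 = $39.10
Adjusted monthly = $1,412.39 + $39.10 = $1,451.49

$1,451.49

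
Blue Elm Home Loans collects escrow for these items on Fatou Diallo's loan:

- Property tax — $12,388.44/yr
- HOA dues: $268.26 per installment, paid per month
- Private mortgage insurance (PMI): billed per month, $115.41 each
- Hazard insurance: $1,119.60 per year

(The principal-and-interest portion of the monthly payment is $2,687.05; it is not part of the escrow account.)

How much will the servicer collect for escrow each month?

Property tax: $12,388.44 per year
HOA dues: $268.26 × 12 = $3,219.12 per year
Private mortgage insurance (PMI): $115.41 × 12 = $1,384.92 per year
Hazard insurance: $1,119.60 per year
Yearly total = $18,112.08
Per month = $18,112.08 / 12 = $1,509.34

$1,509.34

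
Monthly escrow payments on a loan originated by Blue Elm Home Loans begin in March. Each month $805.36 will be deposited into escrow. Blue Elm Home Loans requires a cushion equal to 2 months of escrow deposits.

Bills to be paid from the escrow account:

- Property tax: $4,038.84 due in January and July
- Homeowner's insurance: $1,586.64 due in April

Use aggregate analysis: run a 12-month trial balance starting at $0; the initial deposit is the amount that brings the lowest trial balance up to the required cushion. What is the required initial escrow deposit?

Cushion = 2 × $805.36 = $1,610.72
Trial balance (start $0, +$805.36 each month, − disbursements):
  Mar: +$805.36 → $805.36
  Apr: +$805.36 − $1,586.64 → $24.08
  May: +$805.36 → $829.44
  Jun: +$805.36 → $1,634.80
  Jul: +$805.36 − $4,038.84 → -$1,598.68
  Aug: +$805.36 → -$793.32
  Sep: +$805.36 → $12.04
  Oct: +$805.36 → $817.40
  Nov: +$805.36 → $1,622.76
  Dec: +$805.36 → $2,428.12
  Jan: +$805.36 − $4,038.84 → -$805.36
  Feb: +$805.36 → $0.00
Lowest trial balance = -$1,598.68 (Jul)
Initial deposit = cushion − low point = $1,610.72 − (-$1,598.68) = $3,209.40

$3,209.40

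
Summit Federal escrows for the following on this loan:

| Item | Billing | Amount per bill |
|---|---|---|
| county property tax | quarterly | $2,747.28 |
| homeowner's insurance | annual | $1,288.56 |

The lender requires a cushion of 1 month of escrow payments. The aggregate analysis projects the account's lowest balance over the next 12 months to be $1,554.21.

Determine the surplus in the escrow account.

$531.07

County property tax: $2,747.28 × 4 = $10,989.12/yr
Homeowner's insurance: $1,288.56/yr
Total per year = $10,989.12 + $1,288.56 = $12,277.68
Base monthly escrow = $12,277.68 / 12 = $1,023.14
Required cushion = 1 × $1,023.14 = $1,023.14
Excess over cushion: $1,554.21 − $1,023.14 = $531.07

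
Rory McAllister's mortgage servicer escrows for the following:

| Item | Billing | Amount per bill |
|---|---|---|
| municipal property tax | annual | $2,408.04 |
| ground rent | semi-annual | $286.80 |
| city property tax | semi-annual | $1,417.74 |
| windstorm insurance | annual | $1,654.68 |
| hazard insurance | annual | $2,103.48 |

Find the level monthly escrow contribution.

$797.94

Municipal property tax — $2,408.04 annually
Ground rent — $286.80 × 2 = $573.60 annually
City property tax — $1,417.74 × 2 = $2,835.48 annually
Windstorm insurance — $1,654.68 annually
Hazard insurance — $2,103.48 annually
Total annual escrow = $2,408.04 + $573.60 + $2,835.48 + $1,654.68 + $2,103.48 = $9,575.28
Per month = $9,575.28 ÷ 12 = $797.94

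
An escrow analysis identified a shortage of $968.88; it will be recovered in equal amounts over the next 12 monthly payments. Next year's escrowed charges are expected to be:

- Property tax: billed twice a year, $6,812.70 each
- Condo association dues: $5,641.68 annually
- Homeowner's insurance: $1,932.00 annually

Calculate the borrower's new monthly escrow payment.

Property tax — $6,812.70 × 2 = $13,625.40 annually
Condo association dues — $5,641.68 annually
Homeowner's insurance — $1,932.00 annually
Combined annual = $13,625.40 + $5,641.68 + $1,932.00 = $21,199.08
Per month = $21,199.08 ÷ 12 = $1,766.59
Shortage per month = $968.88 / 12 = $80.74
Adjusted monthly = $1,766.59 + $80.74 = $1,847.33

$1,847.33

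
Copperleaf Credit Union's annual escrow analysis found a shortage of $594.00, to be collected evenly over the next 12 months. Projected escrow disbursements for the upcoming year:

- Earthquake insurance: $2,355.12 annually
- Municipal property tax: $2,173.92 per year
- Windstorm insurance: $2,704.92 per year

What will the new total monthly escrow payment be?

Earthquake insurance — $2,355.12
Municipal property tax — $2,173.92
Windstorm insurance — $2,704.92
Total per year = $2,355.12 + $2,173.92 + $2,704.92 = $7,233.96
Base monthly escrow = $7,233.96 / 12 = $602.83
Shortage per month = $594.00 ÷ 12 = $49.50
Adjusted monthly = $602.83 + $49.50 = $652.33

$652.33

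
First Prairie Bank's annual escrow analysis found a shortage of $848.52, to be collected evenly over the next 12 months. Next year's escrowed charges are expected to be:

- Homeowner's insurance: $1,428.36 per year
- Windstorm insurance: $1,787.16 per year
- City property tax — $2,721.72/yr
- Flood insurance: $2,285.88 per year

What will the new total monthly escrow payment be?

$755.97

Homeowner's insurance — $1,428.36
Windstorm insurance — $1,787.16
City property tax — $2,721.72
Flood insurance — $2,285.88
Annual escrow total = $1,428.36 + $1,787.16 + $2,721.72 + $2,285.88 = $8,223.12
Base monthly escrow = $8,223.12 / 12 = $685.26
Shortage spread = $848.52 ÷ 12 = $70.71/mo
New monthly escrow = $685.26 + $70.71 = $755.97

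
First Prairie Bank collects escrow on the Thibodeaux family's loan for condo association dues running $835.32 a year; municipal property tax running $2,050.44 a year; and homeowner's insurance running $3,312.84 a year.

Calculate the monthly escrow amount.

Condo association dues: $835.32 annually
Municipal property tax: $2,050.44 annually
Homeowner's insurance: $3,312.84 annually
Annual escrow total = $6,198.60
Monthly = $6,198.60 ÷ 12 = $516.55

$516.55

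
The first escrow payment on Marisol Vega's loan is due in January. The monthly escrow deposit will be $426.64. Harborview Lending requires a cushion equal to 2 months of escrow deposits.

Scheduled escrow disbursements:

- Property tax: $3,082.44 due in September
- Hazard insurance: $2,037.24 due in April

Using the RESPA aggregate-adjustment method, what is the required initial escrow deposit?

$2,133.20

Cushion = 2 × $426.64 = $853.28
Trial balance (start $0, +$426.64 each month, − disbursements):
  Jan: +$426.64 → $426.64
  Feb: +$426.64 → $853.28
  Mar: +$426.64 → $1,279.92
  Apr: +$426.64 − $2,037.24 → -$330.68
  May: +$426.64 → $95.96
  Jun: +$426.64 → $522.60
  Jul: +$426.64 → $949.24
  Aug: +$426.64 → $1,375.88
  Sep: +$426.64 − $3,082.44 → -$1,279.92
  Oct: +$426.64 → -$853.28
  Nov: +$426.64 → -$426.64
  Dec: +$426.64 → $0.00
Lowest trial balance = -$1,279.92 (Sep)
Initial deposit = cushion − low point = $853.28 − (-$1,279.92) = $2,133.20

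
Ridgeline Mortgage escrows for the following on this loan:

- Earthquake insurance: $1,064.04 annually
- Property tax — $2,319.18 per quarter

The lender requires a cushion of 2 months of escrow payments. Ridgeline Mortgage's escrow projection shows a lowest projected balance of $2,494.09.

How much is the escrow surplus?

Earthquake insurance — $1,064.04/yr
Property tax — $2,319.18 × 4 = $9,276.72/yr
Annual escrow total = $10,340.76
Per month = $10,340.76 ÷ 12 = $861.73
Required reserve = 2 × $861.73 = $1,723.46
Surplus = $2,494.09 − $1,723.46 = $770.63

$770.63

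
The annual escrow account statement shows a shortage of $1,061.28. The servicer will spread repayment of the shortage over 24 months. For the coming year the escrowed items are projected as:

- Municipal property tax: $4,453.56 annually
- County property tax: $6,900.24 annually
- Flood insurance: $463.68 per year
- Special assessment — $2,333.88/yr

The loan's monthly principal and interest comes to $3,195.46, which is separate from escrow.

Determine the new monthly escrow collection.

$1,223.50

Municipal property tax — $4,453.56 per year
County property tax — $6,900.24 per year
Flood insurance — $463.68 per year
Special assessment — $2,333.88 per year
Combined annual = $14,151.36
Monthly escrow = $14,151.36 ÷ 12 = $1,179.28
Shortage spread = $1,061.28 ÷ 24 = $44.22/mo
Adjusted monthly = $1,179.28 + $44.22 = $1,223.50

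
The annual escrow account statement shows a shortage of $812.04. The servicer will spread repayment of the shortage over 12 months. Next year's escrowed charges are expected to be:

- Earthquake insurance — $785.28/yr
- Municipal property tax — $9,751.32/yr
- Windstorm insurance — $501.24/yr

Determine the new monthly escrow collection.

Earthquake insurance: $785.28
Municipal property tax: $9,751.32
Windstorm insurance: $501.24
Total per year = $11,037.84
Monthly escrow = $11,037.84 ÷ 12 = $919.82
Monthly shortage recovery: $812.04 / 12 = $67.67
Adjusted monthly = $919.82 + $67.67 = $987.49

$987.49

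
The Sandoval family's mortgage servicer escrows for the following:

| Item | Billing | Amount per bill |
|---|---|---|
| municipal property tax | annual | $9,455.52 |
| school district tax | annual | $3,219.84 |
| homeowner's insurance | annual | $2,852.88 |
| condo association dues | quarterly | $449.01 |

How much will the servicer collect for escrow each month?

Municipal property tax = $9,455.52 per year
School district tax = $3,219.84 per year
Homeowner's insurance = $2,852.88 per year
Condo association dues = $449.01 × 4 = $1,796.04 per year
Yearly total = $9,455.52 + $3,219.84 + $2,852.88 + $1,796.04 = $17,324.28
Monthly = $17,324.28 ÷ 12 = $1,443.69

$1,443.69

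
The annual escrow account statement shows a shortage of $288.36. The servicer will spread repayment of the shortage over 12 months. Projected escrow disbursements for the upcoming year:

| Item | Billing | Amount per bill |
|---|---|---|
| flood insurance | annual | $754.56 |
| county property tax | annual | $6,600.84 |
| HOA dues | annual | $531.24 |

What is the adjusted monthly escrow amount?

Flood insurance = $754.56 per year
County property tax = $6,600.84 per year
HOA dues = $531.24 per year
Total annual escrow = $754.56 + $6,600.84 + $531.24 = $7,886.64
Per month = $7,886.64 ÷ 12 = $657.22
Monthly shortage recovery: $288.36 / 12 = $24.03
New monthly escrow = $657.22 + $24.03 = $681.25

$681.25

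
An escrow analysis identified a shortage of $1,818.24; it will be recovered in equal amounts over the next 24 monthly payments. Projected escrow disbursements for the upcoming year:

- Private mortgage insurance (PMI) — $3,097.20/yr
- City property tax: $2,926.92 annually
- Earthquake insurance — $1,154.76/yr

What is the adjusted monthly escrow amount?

$674.00

Private mortgage insurance (PMI) = $3,097.20 per year
City property tax = $2,926.92 per year
Earthquake insurance = $1,154.76 per year
Annual escrow total = $3,097.20 + $2,926.92 + $1,154.76 = $7,178.88
Base monthly escrow = $7,178.88 ÷ 12 = $598.24
Monthly shortage recovery: $1,818.24 / 24 = $75.76
Adjusted monthly = $598.24 + $75.76 = $674.00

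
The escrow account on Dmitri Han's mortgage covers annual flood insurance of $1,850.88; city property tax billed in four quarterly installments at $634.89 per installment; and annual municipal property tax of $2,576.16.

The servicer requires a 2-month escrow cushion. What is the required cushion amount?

Flood insurance — $1,850.88/yr
City property tax — $634.89 × 4 = $2,539.56/yr
Municipal property tax — $2,576.16/yr
Total annual escrow = $1,850.88 + $2,539.56 + $2,576.16 = $6,966.60
Monthly escrow = $6,966.60 ÷ 12 = $580.55
Reserve = 2 × $580.55 = $1,161.10

$1,161.10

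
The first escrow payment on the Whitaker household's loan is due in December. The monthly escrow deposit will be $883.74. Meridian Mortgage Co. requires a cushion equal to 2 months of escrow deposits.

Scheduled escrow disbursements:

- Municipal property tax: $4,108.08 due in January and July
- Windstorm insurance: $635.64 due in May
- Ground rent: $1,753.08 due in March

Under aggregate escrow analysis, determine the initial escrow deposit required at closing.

$5,302.44

Cushion = 2 × $883.74 = $1,767.48
Trial balance (start $0, +$883.74 each month, − disbursements):
  Dec: +$883.74 → $883.74
  Jan: +$883.74 − $4,108.08 → -$2,340.60
  Feb: +$883.74 → -$1,456.86
  Mar: +$883.74 − $1,753.08 → -$2,326.20
  Apr: +$883.74 → -$1,442.46
  May: +$883.74 − $635.64 → -$1,194.36
  Jun: +$883.74 → -$310.62
  Jul: +$883.74 − $4,108.08 → -$3,534.96
  Aug: +$883.74 → -$2,651.22
  Sep: +$883.74 → -$1,767.48
  Oct: +$883.74 → -$883.74
  Nov: +$883.74 → $0.00
Lowest trial balance = -$3,534.96 (Jul)
Initial deposit = cushion − low point = $1,767.48 − (-$3,534.96) = $5,302.44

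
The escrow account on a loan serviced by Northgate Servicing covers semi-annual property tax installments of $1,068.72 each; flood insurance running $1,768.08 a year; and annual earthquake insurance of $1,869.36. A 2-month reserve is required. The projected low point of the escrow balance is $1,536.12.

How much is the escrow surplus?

Property tax: $1,068.72 × 2 = $2,137.44 per year
Flood insurance: $1,768.08 per year
Earthquake insurance: $1,869.36 per year
Total annual escrow = $5,774.88
Per month = $5,774.88 / 12 = $481.24
Required reserve = 2 × $481.24 = $962.48
Excess over cushion: $1,536.12 − $962.48 = $573.64

$573.64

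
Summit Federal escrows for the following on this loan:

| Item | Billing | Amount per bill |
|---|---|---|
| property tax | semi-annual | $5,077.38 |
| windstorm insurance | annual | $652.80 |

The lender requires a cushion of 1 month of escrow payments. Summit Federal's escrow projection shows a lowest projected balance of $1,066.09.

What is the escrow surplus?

Property tax: $5,077.38 × 2 = $10,154.76 per year
Windstorm insurance: $652.80 per year
Combined annual = $10,154.76 + $652.80 = $10,807.56
Base monthly escrow = $10,807.56 / 12 = $900.63
Cushion = 1 × $900.63 = $900.63
Surplus = $1,066.09 − $900.63 = $165.46

$165.46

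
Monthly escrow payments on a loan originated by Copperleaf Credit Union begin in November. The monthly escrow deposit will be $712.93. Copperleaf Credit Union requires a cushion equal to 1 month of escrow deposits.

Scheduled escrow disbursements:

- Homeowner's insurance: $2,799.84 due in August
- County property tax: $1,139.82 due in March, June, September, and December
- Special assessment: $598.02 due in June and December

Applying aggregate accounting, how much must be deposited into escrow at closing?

Cushion = 1 × $712.93 = $712.93
Trial balance (start $0, +$712.93 each month, − disbursements):
  Nov: +$712.93 → $712.93
  Dec: +$712.93 − $1,737.84 → -$311.98
  Jan: +$712.93 → $400.95
  Feb: +$712.93 → $1,113.88
  Mar: +$712.93 − $1,139.82 → $686.99
  Apr: +$712.93 → $1,399.92
  May: +$712.93 → $2,112.85
  Jun: +$712.93 − $1,737.84 → $1,087.94
  Jul: +$712.93 → $1,800.87
  Aug: +$712.93 − $2,799.84 → -$286.04
  Sep: +$712.93 − $1,139.82 → -$712.93
  Oct: +$712.93 → $0.00
Lowest trial balance = -$712.93 (Sep)
Initial deposit = cushion − low point = $712.93 − (-$712.93) = $1,425.86

$1,425.86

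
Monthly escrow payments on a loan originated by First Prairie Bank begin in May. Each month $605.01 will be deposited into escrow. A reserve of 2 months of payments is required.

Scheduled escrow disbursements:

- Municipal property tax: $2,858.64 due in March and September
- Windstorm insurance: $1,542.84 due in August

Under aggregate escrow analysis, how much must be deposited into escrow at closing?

Cushion = 2 × $605.01 = $1,210.02
Trial balance (start $0, +$605.01 each month, − disbursements):
  May: +$605.01 → $605.01
  Jun: +$605.01 → $1,210.02
  Jul: +$605.01 → $1,815.03
  Aug: +$605.01 − $1,542.84 → $877.20
  Sep: +$605.01 − $2,858.64 → -$1,376.43
  Oct: +$605.01 → -$771.42
  Nov: +$605.01 → -$166.41
  Dec: +$605.01 → $438.60
  Jan: +$605.01 → $1,043.61
  Feb: +$605.01 → $1,648.62
  Mar: +$605.01 − $2,858.64 → -$605.01
  Apr: +$605.01 → $0.00
Lowest trial balance = -$1,376.43 (Sep)
Initial deposit = cushion − low point = $1,210.02 − (-$1,376.43) = $2,586.45

$2,586.45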